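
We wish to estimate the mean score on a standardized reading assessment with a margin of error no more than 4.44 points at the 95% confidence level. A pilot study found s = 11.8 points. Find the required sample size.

28

For a mean, the margin of error is E = z·σ/√n, so n = (zσ/E)².
At 95% confidence, z = 1.960.
n = (1.960 × 11.8 / 4.44)² = 27.13
Round up: n = 28.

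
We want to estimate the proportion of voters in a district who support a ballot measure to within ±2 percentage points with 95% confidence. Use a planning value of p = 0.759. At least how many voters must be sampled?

1757

For a proportion with margin E = 0.02 at 95% confidence, z = 1.960.
n = p̂(1−p̂)(z/E)² = 0.759 × 0.241 × (1.960/0.02)² = 1756.75
Round up: n = 1757.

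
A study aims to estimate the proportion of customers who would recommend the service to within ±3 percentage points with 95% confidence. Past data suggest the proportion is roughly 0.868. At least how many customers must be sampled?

For a proportion with margin E = 0.03 at 95% confidence, z = 1.960.
n = p̂(1−p̂)(z/E)² = 0.868 × 0.132 × (1.960/0.03)² = 489.06
Round up: n = 490.

n = 490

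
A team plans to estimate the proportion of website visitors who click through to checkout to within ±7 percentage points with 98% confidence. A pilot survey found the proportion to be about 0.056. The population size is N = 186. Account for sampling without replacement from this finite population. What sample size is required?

45

For a proportion with margin E = 0.07 at 98% confidence, z = 2.326.
n = p̂(1−p̂)(z/E)² = 0.056 × 0.944 × (2.326/0.07)² = 58.37 — call this n₀.
Finite-population correction with N = 186: n = n₀ / (1 + (n₀−1)/N) = 58.37 / 1.308 = 44.63
Round up: n = 45.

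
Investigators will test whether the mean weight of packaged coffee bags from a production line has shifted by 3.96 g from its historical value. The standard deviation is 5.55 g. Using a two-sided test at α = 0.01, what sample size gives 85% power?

26

For a one-sample z-test, n = ((z_{α/2} + z_β)·σ/δ)².
z_{α/2} = 2.576 (two-sided α = 0.01); z_β = 1.036 (power 85% → β = 0.15).
n = (3.612 × 5.55 / 3.96)² = 25.63
Round up: n = 26.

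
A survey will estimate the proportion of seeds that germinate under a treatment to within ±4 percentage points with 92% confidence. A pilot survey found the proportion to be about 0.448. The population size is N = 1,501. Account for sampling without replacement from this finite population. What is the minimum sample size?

361

For a proportion with margin E = 0.04 at 92% confidence, z = 1.751.
n = p̂(1−p̂)(z/E)² = 0.448 × 0.552 × (1.751/0.04)² = 473.88 — call this n₀.
Finite-population correction with N = 1,501: n = n₀ / (1 + (n₀−1)/N) = 473.88 / 1.315 = 360.37
Round up: n = 361.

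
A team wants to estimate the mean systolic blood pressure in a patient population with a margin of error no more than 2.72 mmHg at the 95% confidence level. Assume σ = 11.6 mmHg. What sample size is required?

For a mean, the margin of error is E = z·σ/√n, so n = (zσ/E)².
At 95% confidence, z = 1.960.
n = (1.960 × 11.6 / 2.72)² = 69.87
Round up: n = 70.

70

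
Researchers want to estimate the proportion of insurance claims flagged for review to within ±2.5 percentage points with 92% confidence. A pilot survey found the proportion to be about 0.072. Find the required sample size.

For a proportion with margin E = 0.025 at 92% confidence, z = 1.751.
n = p̂(1−p̂)(z/E)² = 0.072 × 0.928 × (1.751/0.025)² = 327.77
Round up: n = 328.

328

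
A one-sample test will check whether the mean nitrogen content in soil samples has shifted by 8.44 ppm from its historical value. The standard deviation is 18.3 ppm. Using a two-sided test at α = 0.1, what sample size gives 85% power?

34

For a one-sample z-test, n = ((z_{α/2} + z_β)·σ/δ)².
z_{α/2} = 1.645 (two-sided α = 0.1); z_β = 1.036 (power 85% → β = 0.15).
n = (2.681 × 18.3 / 8.44)² = 33.79
Round up: n = 34.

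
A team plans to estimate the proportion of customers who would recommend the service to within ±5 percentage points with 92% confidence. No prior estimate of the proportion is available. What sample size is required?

For a proportion with margin E = 0.05 at 92% confidence, z = 1.751.
With no prior estimate, use p = 0.5, which maximizes p(1−p) at 0.25.
n = 0.25 × (z/E)² = 0.25 × (1.751/0.05)² = 306.60
Round up: n = 307.

307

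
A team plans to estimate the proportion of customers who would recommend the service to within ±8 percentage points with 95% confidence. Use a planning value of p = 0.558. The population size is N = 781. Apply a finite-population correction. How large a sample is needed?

125

For a proportion with margin E = 0.08 at 95% confidence, z = 1.960.
n = p̂(1−p̂)(z/E)² = 0.558 × 0.442 × (1.960/0.08)² = 148.04 — call this n₀.
Finite-population correction with N = 781: n = n₀ / (1 + (n₀−1)/N) = 148.04 / 1.188 = 124.61
Round up: n = 125.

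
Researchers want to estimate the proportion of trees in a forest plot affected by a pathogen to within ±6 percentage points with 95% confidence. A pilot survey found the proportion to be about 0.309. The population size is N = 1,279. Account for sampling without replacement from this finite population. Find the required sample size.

194

For a proportion with margin E = 0.06 at 95% confidence, z = 1.960.
n = p̂(1−p̂)(z/E)² = 0.309 × 0.691 × (1.960/0.06)² = 227.85 — call this n₀.
Finite-population correction with N = 1,279: n = n₀ / (1 + (n₀−1)/N) = 227.85 / 1.177 = 193.59
Round up: n = 194.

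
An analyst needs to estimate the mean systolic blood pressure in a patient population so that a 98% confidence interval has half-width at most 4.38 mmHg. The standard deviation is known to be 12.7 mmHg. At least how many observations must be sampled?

n = 46

For a mean, the margin of error is E = z·σ/√n, so n = (zσ/E)².
At 98% confidence, z = 2.326.
n = (2.326 × 12.7 / 4.38)² = 45.49
Round up: n = 46.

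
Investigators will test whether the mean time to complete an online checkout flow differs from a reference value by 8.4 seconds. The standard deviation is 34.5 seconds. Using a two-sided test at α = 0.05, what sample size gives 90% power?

178

For a one-sample z-test, n = ((z_{α/2} + z_β)·σ/δ)².
z_{α/2} = 1.960 (two-sided α = 0.05); z_β = 1.282 (power 90% → β = 0.1).
n = (3.242 × 34.5 / 8.4)² = 177.30
Round up: n = 178.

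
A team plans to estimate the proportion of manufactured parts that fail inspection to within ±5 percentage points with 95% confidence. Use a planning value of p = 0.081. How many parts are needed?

115

For a proportion with margin E = 0.05 at 95% confidence, z = 1.960.
n = p̂(1−p̂)(z/E)² = 0.081 × 0.919 × (1.960/0.05)² = 114.39
Round up: n = 115.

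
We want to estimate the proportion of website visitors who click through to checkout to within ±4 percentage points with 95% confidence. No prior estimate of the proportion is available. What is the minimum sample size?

601

For a proportion with margin E = 0.04 at 95% confidence, z = 1.960.
With no prior estimate, use p = 0.5, which maximizes p(1−p) at 0.25.
n = 0.25 × (z/E)² = 0.25 × (1.960/0.04)² = 600.25
Round up: n = 601.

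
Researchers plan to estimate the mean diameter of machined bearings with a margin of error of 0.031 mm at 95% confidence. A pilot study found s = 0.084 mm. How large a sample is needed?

29

For a mean, the margin of error is E = z·σ/√n, so n = (zσ/E)².
At 95% confidence, z = 1.960.
n = (1.960 × 0.084 / 0.031)² = 28.21
Round up: n = 29.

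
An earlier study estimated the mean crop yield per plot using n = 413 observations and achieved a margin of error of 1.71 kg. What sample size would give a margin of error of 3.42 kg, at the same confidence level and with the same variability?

n = 104

Margin of error scales as 1/√n, so n₂ = n₁·(E₁/E₂)².
n₂ = 413 × (1.71/3.42)² = 413 × 0.25 = 103.25
Round up: n₂ = 104.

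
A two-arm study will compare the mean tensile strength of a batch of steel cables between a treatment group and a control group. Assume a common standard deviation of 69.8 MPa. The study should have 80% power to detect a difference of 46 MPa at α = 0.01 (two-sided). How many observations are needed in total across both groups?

For two equal groups, n per group = 2·((z_{α/2} + z_β)·σ/δ)².
z_{α/2} = 2.576; z_β = 0.842 (power 80%).
n = 2 × (3.418 × 69.8 / 46)² = 2 × 26.90 = 53.80
Round up: n = 54 per group.
Total across both groups: 2 × 54 = 108.

108 total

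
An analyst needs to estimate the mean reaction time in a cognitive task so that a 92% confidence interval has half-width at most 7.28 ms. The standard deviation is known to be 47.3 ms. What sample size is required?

130

For a mean, the margin of error is E = z·σ/√n, so n = (zσ/E)².
At 92% confidence, z = 1.751.
n = (1.751 × 47.3 / 7.28)² = 129.43
Round up: n = 130.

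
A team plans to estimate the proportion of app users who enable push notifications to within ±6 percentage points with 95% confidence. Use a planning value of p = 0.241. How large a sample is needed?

For a proportion with margin E = 0.06 at 95% confidence, z = 1.960.
n = p̂(1−p̂)(z/E)² = 0.241 × 0.759 × (1.960/0.06)² = 195.19
Round up: n = 196.

196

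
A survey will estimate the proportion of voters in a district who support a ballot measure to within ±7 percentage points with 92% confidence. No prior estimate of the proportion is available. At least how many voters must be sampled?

157

For a proportion with margin E = 0.07 at 92% confidence, z = 1.751.
With no prior estimate, use p = 0.5, which maximizes p(1−p) at 0.25.
n = 0.25 × (z/E)² = 0.25 × (1.751/0.07)² = 156.43
Round up: n = 157.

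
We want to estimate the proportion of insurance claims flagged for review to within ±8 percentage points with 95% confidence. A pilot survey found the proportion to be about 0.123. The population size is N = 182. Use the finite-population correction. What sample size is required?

n = 48

For a proportion with margin E = 0.08 at 95% confidence, z = 1.960.
n = p̂(1−p̂)(z/E)² = 0.123 × 0.877 × (1.960/0.08)² = 64.75 — call this n₀.
Finite-population correction with N = 182: n = n₀ / (1 + (n₀−1)/N) = 64.75 / 1.35 = 47.96
Round up: n = 48.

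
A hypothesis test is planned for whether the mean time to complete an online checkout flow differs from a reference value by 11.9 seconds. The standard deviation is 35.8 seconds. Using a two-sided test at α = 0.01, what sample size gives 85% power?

119

For a one-sample z-test, n = ((z_{α/2} + z_β)·σ/δ)².
z_{α/2} = 2.576 (two-sided α = 0.01); z_β = 1.036 (power 85% → β = 0.15).
n = (3.612 × 35.8 / 11.9)² = 118.08
Round up: n = 119.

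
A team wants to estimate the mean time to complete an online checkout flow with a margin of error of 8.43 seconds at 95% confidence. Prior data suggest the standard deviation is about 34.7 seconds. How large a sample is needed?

n = 66

For a mean, the margin of error is E = z·σ/√n, so n = (zσ/E)².
At 95% confidence, z = 1.960.
n = (1.960 × 34.7 / 8.43)² = 65.09
Round up: n = 66.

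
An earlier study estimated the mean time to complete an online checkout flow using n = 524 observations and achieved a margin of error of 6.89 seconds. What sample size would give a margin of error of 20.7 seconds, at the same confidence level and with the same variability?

59

Margin of error scales as 1/√n, so n₂ = n₁·(E₁/E₂)².
n₂ = 524 × (6.89/20.7)² = 524 × 0.1108 = 58.06
Round up: n₂ = 59.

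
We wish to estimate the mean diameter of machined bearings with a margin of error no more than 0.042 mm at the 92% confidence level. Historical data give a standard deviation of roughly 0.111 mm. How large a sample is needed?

For a mean, the margin of error is E = z·σ/√n, so n = (zσ/E)².
At 92% confidence, z = 1.751.
n = (1.751 × 0.111 / 0.042)² = 21.42
Round up: n = 22.

22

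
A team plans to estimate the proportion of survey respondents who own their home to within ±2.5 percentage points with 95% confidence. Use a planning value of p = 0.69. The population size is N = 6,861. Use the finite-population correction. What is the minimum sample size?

1104

For a proportion with margin E = 0.025 at 95% confidence, z = 1.960.
n = p̂(1−p̂)(z/E)² = 0.69 × 0.31 × (1.960/0.025)² = 1314.75 — call this n₀.
Finite-population correction with N = 6,861: n = n₀ / (1 + (n₀−1)/N) = 1314.75 / 1.191 = 1103.90
Round up: n = 1104.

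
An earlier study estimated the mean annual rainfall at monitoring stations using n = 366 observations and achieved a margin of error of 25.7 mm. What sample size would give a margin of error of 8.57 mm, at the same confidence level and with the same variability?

3292

Margin of error scales as 1/√n, so n₂ = n₁·(E₁/E₂)².
n₂ = 366 × (25.7/8.57)² = 366 × 8.993 = 3291.44
Round up: n₂ = 3292.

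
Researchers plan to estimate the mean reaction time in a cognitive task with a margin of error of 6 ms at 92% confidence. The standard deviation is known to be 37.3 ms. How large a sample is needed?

For a mean, the margin of error is E = z·σ/√n, so n = (zσ/E)².
At 92% confidence, z = 1.751.
n = (1.751 × 37.3 / 6)² = 118.49
Round up: n = 119.

119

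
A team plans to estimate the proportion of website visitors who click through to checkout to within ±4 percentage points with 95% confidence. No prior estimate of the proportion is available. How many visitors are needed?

For a proportion with margin E = 0.04 at 95% confidence, z = 1.960.
With no prior estimate, use p = 0.5, which maximizes p(1−p) at 0.25.
n = 0.25 × (z/E)² = 0.25 × (1.960/0.04)² = 600.25
Round up: n = 601.

n = 601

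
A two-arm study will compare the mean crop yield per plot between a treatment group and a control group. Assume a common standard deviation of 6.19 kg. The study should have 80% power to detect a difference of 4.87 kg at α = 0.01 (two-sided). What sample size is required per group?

38 per group

For two equal groups, n per group = 2·((z_{α/2} + z_β)·σ/δ)².
z_{α/2} = 2.576; z_β = 0.842 (power 80%).
n = 2 × (3.418 × 6.19 / 4.87)² = 2 × 18.87 = 37.74
Round up: n = 38 per group.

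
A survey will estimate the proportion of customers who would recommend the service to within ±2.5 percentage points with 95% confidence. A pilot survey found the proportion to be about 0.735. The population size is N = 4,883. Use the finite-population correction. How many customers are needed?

For a proportion with margin E = 0.025 at 95% confidence, z = 1.960.
n = p̂(1−p̂)(z/E)² = 0.735 × 0.265 × (1.960/0.025)² = 1197.20 — call this n₀.
Finite-population correction with N = 4,883: n = n₀ / (1 + (n₀−1)/N) = 1197.20 / 1.245 = 961.61
Round up: n = 962.

962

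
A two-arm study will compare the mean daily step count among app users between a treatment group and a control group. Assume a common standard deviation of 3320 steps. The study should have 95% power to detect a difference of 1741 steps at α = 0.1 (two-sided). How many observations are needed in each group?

79 per group

For two equal groups, n per group = 2·((z_{α/2} + z_β)·σ/δ)².
z_{α/2} = 1.645; z_β = 1.645 (power 95%).
n = 2 × (3.290 × 3320 / 1741)² = 2 × 39.36 = 78.72
Round up: n = 79 per group.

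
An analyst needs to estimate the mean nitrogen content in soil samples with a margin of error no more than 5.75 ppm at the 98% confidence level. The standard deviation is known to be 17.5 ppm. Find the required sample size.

For a mean, the margin of error is E = z·σ/√n, so n = (zσ/E)².
At 98% confidence, z = 2.326.
n = (2.326 × 17.5 / 5.75)² = 50.11
Round up: n = 51.

51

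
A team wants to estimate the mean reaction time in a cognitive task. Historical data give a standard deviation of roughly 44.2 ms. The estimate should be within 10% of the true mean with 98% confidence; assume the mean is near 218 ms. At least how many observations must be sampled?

23

For a mean, the margin of error is E = z·σ/√n, so n = (zσ/E)².
At 98% confidence, z = 2.326.
E = 10% of 218 = 21.8 ms.
n = (2.326 × 44.2 / 21.8)² = 22.24
Round up: n = 23.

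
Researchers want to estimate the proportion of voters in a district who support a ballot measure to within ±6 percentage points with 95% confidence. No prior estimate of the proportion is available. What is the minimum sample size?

For a proportion with margin E = 0.06 at 95% confidence, z = 1.960.
With no prior estimate, use p = 0.5, which maximizes p(1−p) at 0.25.
n = 0.25 × (z/E)² = 0.25 × (1.960/0.06)² = 266.78
Round up: n = 267.

267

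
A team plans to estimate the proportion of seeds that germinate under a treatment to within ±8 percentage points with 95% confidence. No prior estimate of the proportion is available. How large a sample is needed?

151

For a proportion with margin E = 0.08 at 95% confidence, z = 1.960.
With no prior estimate, use p = 0.5, which maximizes p(1−p) at 0.25.
n = 0.25 × (z/E)² = 0.25 × (1.960/0.08)² = 150.06
Round up: n = 151.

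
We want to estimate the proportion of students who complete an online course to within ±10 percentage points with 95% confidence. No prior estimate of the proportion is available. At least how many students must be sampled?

For a proportion with margin E = 0.1 at 95% confidence, z = 1.960.
With no prior estimate, use p = 0.5, which maximizes p(1−p) at 0.25.
n = 0.25 × (z/E)² = 0.25 × (1.960/0.1)² = 96.04
Round up: n = 97.

97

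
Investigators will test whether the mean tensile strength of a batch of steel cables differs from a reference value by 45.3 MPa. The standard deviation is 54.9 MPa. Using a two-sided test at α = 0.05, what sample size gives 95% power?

20

For a one-sample z-test, n = ((z_{α/2} + z_β)·σ/δ)².
z_{α/2} = 1.960 (two-sided α = 0.05); z_β = 1.645 (power 95% → β = 0.05).
n = (3.605 × 54.9 / 45.3)² = 19.09
Round up: n = 20.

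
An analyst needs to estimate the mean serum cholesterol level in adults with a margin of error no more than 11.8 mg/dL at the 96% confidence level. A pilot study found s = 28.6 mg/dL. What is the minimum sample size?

For a mean, the margin of error is E = z·σ/√n, so n = (zσ/E)².
At 96% confidence, z = 2.054.
n = (2.054 × 28.6 / 11.8)² = 24.78
Round up: n = 25.

25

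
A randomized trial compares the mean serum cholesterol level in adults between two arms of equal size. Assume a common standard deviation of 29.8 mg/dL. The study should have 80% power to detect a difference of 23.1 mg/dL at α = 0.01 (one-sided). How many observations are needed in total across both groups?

68 total

For two equal groups, n per group = 2·((z_α + z_β)·σ/δ)².
z_α = 2.326; z_β = 0.842 (power 80%).
n = 2 × (3.168 × 29.8 / 23.1)² = 2 × 16.70 = 33.40
Round up: n = 34 per group.
Total across both groups: 2 × 34 = 68.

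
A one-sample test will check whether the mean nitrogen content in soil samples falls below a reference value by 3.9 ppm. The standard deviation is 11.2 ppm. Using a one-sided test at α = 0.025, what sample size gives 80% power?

n = 65

For a one-sample z-test, n = ((z_α + z_β)·σ/δ)².
z_α = 1.960 (one-sided α = 0.025); z_β = 0.842 (power 80% → β = 0.2).
n = (2.802 × 11.2 / 3.9)² = 64.75
Round up: n = 65.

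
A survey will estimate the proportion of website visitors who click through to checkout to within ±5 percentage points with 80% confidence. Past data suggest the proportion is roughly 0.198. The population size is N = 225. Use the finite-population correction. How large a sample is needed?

72

For a proportion with margin E = 0.05 at 80% confidence, z = 1.282.
n = p̂(1−p̂)(z/E)² = 0.198 × 0.802 × (1.282/0.05)² = 104.39 — call this n₀.
Finite-population correction with N = 225: n = n₀ / (1 + (n₀−1)/N) = 104.39 / 1.46 = 71.50
Round up: n = 72.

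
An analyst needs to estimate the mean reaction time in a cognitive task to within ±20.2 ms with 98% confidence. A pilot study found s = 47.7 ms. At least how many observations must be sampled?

n = 31

For a mean, the margin of error is E = z·σ/√n, so n = (zσ/E)².
At 98% confidence, z = 2.326.
n = (2.326 × 47.7 / 20.2)² = 30.17
Round up: n = 31.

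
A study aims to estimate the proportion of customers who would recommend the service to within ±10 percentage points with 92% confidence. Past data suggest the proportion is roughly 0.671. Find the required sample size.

68

For a proportion with margin E = 0.1 at 92% confidence, z = 1.751.
n = p̂(1−p̂)(z/E)² = 0.671 × 0.329 × (1.751/0.1)² = 67.68
Round up: n = 68.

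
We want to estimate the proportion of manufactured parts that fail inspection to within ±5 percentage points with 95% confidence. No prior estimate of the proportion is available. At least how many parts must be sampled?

385

For a proportion with margin E = 0.05 at 95% confidence, z = 1.960.
With no prior estimate, use p = 0.5, which maximizes p(1−p) at 0.25.
n = 0.25 × (z/E)² = 0.25 × (1.960/0.05)² = 384.16
Round up: n = 385.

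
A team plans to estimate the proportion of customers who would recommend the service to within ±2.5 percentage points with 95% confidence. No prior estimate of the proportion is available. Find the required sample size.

For a proportion with margin E = 0.025 at 95% confidence, z = 1.960.
With no prior estimate, use p = 0.5, which maximizes p(1−p) at 0.25.
n = 0.25 × (z/E)² = 0.25 × (1.960/0.025)² = 1536.64
Round up: n = 1537.

n = 1537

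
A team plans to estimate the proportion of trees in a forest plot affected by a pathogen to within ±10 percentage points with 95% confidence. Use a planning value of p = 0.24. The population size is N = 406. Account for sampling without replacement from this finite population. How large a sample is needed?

For a proportion with margin E = 0.1 at 95% confidence, z = 1.960.
n = p̂(1−p̂)(z/E)² = 0.24 × 0.76 × (1.960/0.1)² = 70.07 — call this n₀.
Finite-population correction with N = 406: n = n₀ / (1 + (n₀−1)/N) = 70.07 / 1.17 = 59.89
Round up: n = 60.

60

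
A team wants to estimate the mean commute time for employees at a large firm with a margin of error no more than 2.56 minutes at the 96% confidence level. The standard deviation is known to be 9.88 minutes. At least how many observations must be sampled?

n = 63

For a mean, the margin of error is E = z·σ/√n, so n = (zσ/E)².
At 96% confidence, z = 2.054.
n = (2.054 × 9.88 / 2.56)² = 62.84
Round up: n = 63.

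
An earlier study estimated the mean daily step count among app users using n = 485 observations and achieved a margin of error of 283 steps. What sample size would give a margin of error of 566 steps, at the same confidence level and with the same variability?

122

Margin of error scales as 1/√n, so n₂ = n₁·(E₁/E₂)².
n₂ = 485 × (283/566)² = 485 × 0.25 = 121.25
Round up: n₂ = 122.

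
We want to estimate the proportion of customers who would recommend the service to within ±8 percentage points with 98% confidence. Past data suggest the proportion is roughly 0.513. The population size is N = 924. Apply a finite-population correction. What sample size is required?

n = 173

For a proportion with margin E = 0.08 at 98% confidence, z = 2.326.
n = p̂(1−p̂)(z/E)² = 0.513 × 0.487 × (2.326/0.08)² = 211.20 — call this n₀.
Finite-population correction with N = 924: n = n₀ / (1 + (n₀−1)/N) = 211.20 / 1.227 = 172.13
Round up: n = 173.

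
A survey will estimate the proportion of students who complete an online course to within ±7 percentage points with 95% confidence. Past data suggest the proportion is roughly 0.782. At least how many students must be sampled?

134

For a proportion with margin E = 0.07 at 95% confidence, z = 1.960.
n = p̂(1−p̂)(z/E)² = 0.782 × 0.218 × (1.960/0.07)² = 133.65
Round up: n = 134.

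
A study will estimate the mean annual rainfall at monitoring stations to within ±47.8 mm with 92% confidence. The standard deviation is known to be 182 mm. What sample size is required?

For a mean, the margin of error is E = z·σ/√n, so n = (zσ/E)².
At 92% confidence, z = 1.751.
n = (1.751 × 182 / 47.8)² = 44.45
Round up: n = 45.

45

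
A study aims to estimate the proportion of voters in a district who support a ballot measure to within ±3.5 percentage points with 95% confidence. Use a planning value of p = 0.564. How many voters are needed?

For a proportion with margin E = 0.035 at 95% confidence, z = 1.960.
n = p̂(1−p̂)(z/E)² = 0.564 × 0.436 × (1.960/0.035)² = 771.15
Round up: n = 772.

n = 772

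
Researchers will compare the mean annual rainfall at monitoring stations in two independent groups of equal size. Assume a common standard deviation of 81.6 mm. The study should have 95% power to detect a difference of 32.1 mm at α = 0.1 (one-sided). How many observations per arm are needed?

111 per group

For two equal groups, n per group = 2·((z_α + z_β)·σ/δ)².
z_α = 1.282; z_β = 1.645 (power 95%).
n = 2 × (2.927 × 81.6 / 32.1)² = 2 × 55.36 = 110.72
Round up: n = 111 per group.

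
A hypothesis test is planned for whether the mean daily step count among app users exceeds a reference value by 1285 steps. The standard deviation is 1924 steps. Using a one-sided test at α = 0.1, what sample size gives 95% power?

For a one-sample z-test, n = ((z_α + z_β)·σ/δ)².
z_α = 1.282 (one-sided α = 0.1); z_β = 1.645 (power 95% → β = 0.05).
n = (2.927 × 1924 / 1285)² = 19.21
Round up: n = 20.

20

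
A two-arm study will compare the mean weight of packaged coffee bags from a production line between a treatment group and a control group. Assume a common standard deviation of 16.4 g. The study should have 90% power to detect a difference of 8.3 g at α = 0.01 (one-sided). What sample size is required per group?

102 per group

For two equal groups, n per group = 2·((z_α + z_β)·σ/δ)².
z_α = 2.326; z_β = 1.282 (power 90%).
n = 2 × (3.608 × 16.4 / 8.3)² = 2 × 50.82 = 101.64
Round up: n = 102 per group.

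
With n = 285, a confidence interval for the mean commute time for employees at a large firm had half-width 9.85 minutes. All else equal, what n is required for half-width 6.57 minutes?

641

Margin of error scales as 1/√n, so n₂ = n₁·(E₁/E₂)².
n₂ = 285 × (9.85/6.57)² = 285 × 2.248 = 640.68
Round up: n₂ = 641.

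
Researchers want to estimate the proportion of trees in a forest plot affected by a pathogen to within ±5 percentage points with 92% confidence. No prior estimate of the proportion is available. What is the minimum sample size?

307

For a proportion with margin E = 0.05 at 92% confidence, z = 1.751.
With no prior estimate, use p = 0.5, which maximizes p(1−p) at 0.25.
n = 0.25 × (z/E)² = 0.25 × (1.751/0.05)² = 306.60
Round up: n = 307.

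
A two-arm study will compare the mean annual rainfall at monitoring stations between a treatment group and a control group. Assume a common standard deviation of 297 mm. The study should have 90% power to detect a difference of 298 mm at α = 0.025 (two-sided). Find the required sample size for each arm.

For two equal groups, n per group = 2·((z_{α/2} + z_β)·σ/δ)².
z_{α/2} = 2.241; z_β = 1.282 (power 90%).
n = 2 × (3.523 × 297 / 298)² = 2 × 12.33 = 24.66
Round up: n = 25 per group.

25 per group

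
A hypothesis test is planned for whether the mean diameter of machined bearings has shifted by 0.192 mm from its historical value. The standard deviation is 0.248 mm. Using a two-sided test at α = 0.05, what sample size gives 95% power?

22

For a one-sample z-test, n = ((z_{α/2} + z_β)·σ/δ)².
z_{α/2} = 1.960 (two-sided α = 0.05); z_β = 1.645 (power 95% → β = 0.05).
n = (3.605 × 0.248 / 0.192)² = 21.68
Round up: n = 22.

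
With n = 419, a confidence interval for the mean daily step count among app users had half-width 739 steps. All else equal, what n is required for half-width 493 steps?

Margin of error scales as 1/√n, so n₂ = n₁·(E₁/E₂)².
n₂ = 419 × (739/493)² = 419 × 2.247 = 941.49
Round up: n₂ = 942.

n = 942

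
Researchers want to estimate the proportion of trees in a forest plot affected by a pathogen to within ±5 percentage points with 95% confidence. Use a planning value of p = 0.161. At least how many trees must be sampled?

n = 208

For a proportion with margin E = 0.05 at 95% confidence, z = 1.960.
n = p̂(1−p̂)(z/E)² = 0.161 × 0.839 × (1.960/0.05)² = 207.57
Round up: n = 208.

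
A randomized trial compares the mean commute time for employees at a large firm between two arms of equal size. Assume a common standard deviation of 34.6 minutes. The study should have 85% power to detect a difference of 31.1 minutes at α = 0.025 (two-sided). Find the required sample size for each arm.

For two equal groups, n per group = 2·((z_{α/2} + z_β)·σ/δ)².
z_{α/2} = 2.241; z_β = 1.036 (power 85%).
n = 2 × (3.277 × 34.6 / 31.1)² = 2 × 13.29 = 26.58
Round up: n = 27 per group.

27 per group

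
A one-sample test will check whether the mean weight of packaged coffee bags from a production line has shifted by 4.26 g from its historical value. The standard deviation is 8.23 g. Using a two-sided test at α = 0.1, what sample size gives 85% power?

27

For a one-sample z-test, n = ((z_{α/2} + z_β)·σ/δ)².
z_{α/2} = 1.645 (two-sided α = 0.1); z_β = 1.036 (power 85% → β = 0.15).
n = (2.681 × 8.23 / 4.26)² = 26.83
Round up: n = 27.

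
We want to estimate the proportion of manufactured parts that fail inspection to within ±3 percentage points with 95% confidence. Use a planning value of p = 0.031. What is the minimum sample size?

For a proportion with margin E = 0.03 at 95% confidence, z = 1.960.
n = p̂(1−p̂)(z/E)² = 0.031 × 0.969 × (1.960/0.03)² = 128.22
Round up: n = 129.

n = 129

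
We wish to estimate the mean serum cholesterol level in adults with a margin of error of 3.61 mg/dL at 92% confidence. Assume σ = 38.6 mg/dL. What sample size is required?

351

For a mean, the margin of error is E = z·σ/√n, so n = (zσ/E)².
At 92% confidence, z = 1.751.
n = (1.751 × 38.6 / 3.61)² = 350.54
Round up: n = 351.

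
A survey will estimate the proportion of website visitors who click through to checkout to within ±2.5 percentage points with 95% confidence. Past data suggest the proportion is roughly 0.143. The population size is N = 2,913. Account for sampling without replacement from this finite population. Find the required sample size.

n = 599

For a proportion with margin E = 0.025 at 95% confidence, z = 1.960.
n = p̂(1−p̂)(z/E)² = 0.143 × 0.857 × (1.960/0.025)² = 753.27 — call this n₀.
Finite-population correction with N = 2,913: n = n₀ / (1 + (n₀−1)/N) = 753.27 / 1.258 = 598.78
Round up: n = 599.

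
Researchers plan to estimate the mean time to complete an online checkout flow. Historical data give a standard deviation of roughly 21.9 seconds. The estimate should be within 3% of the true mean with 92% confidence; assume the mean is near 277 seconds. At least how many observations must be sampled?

n = 22

For a mean, the margin of error is E = z·σ/√n, so n = (zσ/E)².
At 92% confidence, z = 1.751.
E = 3% of 277 = 8.31 seconds.
n = (1.751 × 21.9 / 8.31)² = 21.29
Round up: n = 22.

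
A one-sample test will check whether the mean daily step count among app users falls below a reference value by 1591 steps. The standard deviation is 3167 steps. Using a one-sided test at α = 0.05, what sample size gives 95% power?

For a one-sample z-test, n = ((z_α + z_β)·σ/δ)².
z_α = 1.645 (one-sided α = 0.05); z_β = 1.645 (power 95% → β = 0.05).
n = (3.290 × 3167 / 1591)² = 42.89
Round up: n = 43.

n = 43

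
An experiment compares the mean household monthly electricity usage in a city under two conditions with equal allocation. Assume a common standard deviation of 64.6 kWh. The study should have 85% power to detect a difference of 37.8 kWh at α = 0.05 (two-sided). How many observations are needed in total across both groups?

For two equal groups, n per group = 2·((z_{α/2} + z_β)·σ/δ)².
z_{α/2} = 1.960; z_β = 1.036 (power 85%).
n = 2 × (2.996 × 64.6 / 37.8)² = 2 × 26.22 = 52.44
Round up: n = 53 per group.
Total across both groups: 2 × 53 = 106.

106 total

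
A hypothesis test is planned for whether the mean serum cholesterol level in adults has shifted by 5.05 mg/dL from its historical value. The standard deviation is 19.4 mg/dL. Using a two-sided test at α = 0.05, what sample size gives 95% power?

For a one-sample z-test, n = ((z_{α/2} + z_β)·σ/δ)².
z_{α/2} = 1.960 (two-sided α = 0.05); z_β = 1.645 (power 95% → β = 0.05).
n = (3.605 × 19.4 / 5.05)² = 191.79
Round up: n = 192.

192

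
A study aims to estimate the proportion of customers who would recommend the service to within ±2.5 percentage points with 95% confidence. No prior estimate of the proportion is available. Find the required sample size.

For a proportion with margin E = 0.025 at 95% confidence, z = 1.960.
With no prior estimate, use p = 0.5, which maximizes p(1−p) at 0.25.
n = 0.25 × (z/E)² = 0.25 × (1.960/0.025)² = 1536.64
Round up: n = 1537.

1537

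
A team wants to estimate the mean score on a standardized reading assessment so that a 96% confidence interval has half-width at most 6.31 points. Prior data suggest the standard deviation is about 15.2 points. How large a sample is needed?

For a mean, the margin of error is E = z·σ/√n, so n = (zσ/E)².
At 96% confidence, z = 2.054.
n = (2.054 × 15.2 / 6.31)² = 24.48
Round up: n = 25.

25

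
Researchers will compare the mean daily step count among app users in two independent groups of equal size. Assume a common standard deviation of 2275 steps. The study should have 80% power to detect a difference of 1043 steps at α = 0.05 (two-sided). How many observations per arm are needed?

For two equal groups, n per group = 2·((z_{α/2} + z_β)·σ/δ)².
z_{α/2} = 1.960; z_β = 0.842 (power 80%).
n = 2 × (2.802 × 2275 / 1043)² = 2 × 37.35 = 74.70
Round up: n = 75 per group.

75 per group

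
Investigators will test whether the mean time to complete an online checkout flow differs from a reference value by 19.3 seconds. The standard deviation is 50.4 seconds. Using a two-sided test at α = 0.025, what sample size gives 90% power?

85

For a one-sample z-test, n = ((z_{α/2} + z_β)·σ/δ)².
z_{α/2} = 2.241 (two-sided α = 0.025); z_β = 1.282 (power 90% → β = 0.1).
n = (3.523 × 50.4 / 19.3)² = 84.64
Round up: n = 85.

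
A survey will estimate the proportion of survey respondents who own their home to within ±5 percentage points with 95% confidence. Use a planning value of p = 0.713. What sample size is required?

For a proportion with margin E = 0.05 at 95% confidence, z = 1.960.
n = p̂(1−p̂)(z/E)² = 0.713 × 0.287 × (1.960/0.05)² = 314.44
Round up: n = 315.

315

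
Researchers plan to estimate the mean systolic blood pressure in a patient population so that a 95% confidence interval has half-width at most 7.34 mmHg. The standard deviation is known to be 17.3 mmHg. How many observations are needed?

n = 22

For a mean, the margin of error is E = z·σ/√n, so n = (zσ/E)².
At 95% confidence, z = 1.960.
n = (1.960 × 17.3 / 7.34)² = 21.34
Round up: n = 22.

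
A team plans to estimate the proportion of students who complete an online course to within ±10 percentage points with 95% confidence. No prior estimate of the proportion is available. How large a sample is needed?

n = 97

For a proportion with margin E = 0.1 at 95% confidence, z = 1.960.
With no prior estimate, use p = 0.5, which maximizes p(1−p) at 0.25.
n = 0.25 × (z/E)² = 0.25 × (1.960/0.1)² = 96.04
Round up: n = 97.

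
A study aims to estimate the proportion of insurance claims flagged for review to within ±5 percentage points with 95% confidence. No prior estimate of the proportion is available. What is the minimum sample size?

385

For a proportion with margin E = 0.05 at 95% confidence, z = 1.960.
With no prior estimate, use p = 0.5, which maximizes p(1−p) at 0.25.
n = 0.25 × (z/E)² = 0.25 × (1.960/0.05)² = 384.16
Round up: n = 385.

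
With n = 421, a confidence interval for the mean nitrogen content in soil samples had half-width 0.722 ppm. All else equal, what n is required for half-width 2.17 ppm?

47

Margin of error scales as 1/√n, so n₂ = n₁·(E₁/E₂)².
n₂ = 421 × (0.722/2.17)² = 421 × 0.1107 = 46.60
Round up: n₂ = 47.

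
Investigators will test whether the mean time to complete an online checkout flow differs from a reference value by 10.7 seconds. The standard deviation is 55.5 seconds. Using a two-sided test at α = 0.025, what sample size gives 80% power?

For a one-sample z-test, n = ((z_{α/2} + z_β)·σ/δ)².
z_{α/2} = 2.241 (two-sided α = 0.025); z_β = 0.842 (power 80% → β = 0.2).
n = (3.083 × 55.5 / 10.7)² = 255.72
Round up: n = 256.

256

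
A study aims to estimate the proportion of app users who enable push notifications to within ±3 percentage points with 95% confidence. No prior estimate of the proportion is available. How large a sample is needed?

1068

For a proportion with margin E = 0.03 at 95% confidence, z = 1.960.
With no prior estimate, use p = 0.5, which maximizes p(1−p) at 0.25.
n = 0.25 × (z/E)² = 0.25 × (1.960/0.03)² = 1067.11
Round up: n = 1068.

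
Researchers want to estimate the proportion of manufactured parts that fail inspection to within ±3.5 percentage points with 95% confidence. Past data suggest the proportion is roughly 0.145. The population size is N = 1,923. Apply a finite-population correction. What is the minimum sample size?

n = 324

For a proportion with margin E = 0.035 at 95% confidence, z = 1.960.
n = p̂(1−p̂)(z/E)² = 0.145 × 0.855 × (1.960/0.035)² = 388.79 — call this n₀.
Finite-population correction with N = 1,923: n = n₀ / (1 + (n₀−1)/N) = 388.79 / 1.202 = 323.45
Round up: n = 324.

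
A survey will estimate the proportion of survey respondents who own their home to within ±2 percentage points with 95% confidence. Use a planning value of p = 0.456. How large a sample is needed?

2383

For a proportion with margin E = 0.02 at 95% confidence, z = 1.960.
n = p̂(1−p̂)(z/E)² = 0.456 × 0.544 × (1.960/0.02)² = 2382.41
Round up: n = 2383.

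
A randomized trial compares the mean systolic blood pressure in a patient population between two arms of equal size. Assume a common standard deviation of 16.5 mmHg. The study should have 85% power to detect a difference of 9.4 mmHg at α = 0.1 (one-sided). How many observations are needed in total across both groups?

68 total

For two equal groups, n per group = 2·((z_α + z_β)·σ/δ)².
z_α = 1.282; z_β = 1.036 (power 85%).
n = 2 × (2.318 × 16.5 / 9.4)² = 2 × 16.56 = 33.12
Round up: n = 34 per group.
Total across both groups: 2 × 34 = 68.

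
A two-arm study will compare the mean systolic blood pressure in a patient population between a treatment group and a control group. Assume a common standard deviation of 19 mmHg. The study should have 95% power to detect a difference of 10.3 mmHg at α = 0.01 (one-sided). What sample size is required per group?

For two equal groups, n per group = 2·((z_α + z_β)·σ/δ)².
z_α = 2.326; z_β = 1.645 (power 95%).
n = 2 × (3.971 × 19 / 10.3)² = 2 × 53.66 = 107.32
Round up: n = 108 per group.

108 per group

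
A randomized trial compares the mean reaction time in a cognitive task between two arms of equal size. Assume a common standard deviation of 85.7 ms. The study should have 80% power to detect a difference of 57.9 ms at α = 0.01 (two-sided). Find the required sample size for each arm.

For two equal groups, n per group = 2·((z_{α/2} + z_β)·σ/δ)².
z_{α/2} = 2.576; z_β = 0.842 (power 80%).
n = 2 × (3.418 × 85.7 / 57.9)² = 2 × 25.59 = 51.18
Round up: n = 52 per group.

52 per group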